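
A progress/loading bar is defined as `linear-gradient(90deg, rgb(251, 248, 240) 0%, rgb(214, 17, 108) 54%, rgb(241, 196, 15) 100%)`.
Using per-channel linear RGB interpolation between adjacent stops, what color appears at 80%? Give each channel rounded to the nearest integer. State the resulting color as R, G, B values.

80% lies between the 54% and 100% stops, so the local fraction is t = (80 − 54)/(100 − 54) = 26/46 ≈ 0.5652.
R = 214 + 0.5652 × (241 − 214) = 229.26 → 229
G = 17 + 0.5652 × (196 − 17) = 118.171 → 118
B = 108 + 0.5652 × (15 − 108) = 55.436 → 55

(229, 118, 55)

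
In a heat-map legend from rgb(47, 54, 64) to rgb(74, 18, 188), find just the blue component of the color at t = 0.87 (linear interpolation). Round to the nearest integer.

B = 64 + 0.87 × (188 − 64) = 171.88 → 172

172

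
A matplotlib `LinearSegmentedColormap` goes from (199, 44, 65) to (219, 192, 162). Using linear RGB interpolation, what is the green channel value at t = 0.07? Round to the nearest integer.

54

G = 44 + 0.07 × (192 − 44) = 54.36 → 54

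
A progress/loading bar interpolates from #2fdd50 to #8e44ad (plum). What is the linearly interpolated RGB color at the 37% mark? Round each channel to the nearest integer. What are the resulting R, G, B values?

#2fdd50 → (47, 221, 80); #8e44ad → (142, 68, 173).
37% corresponds to t = 0.37.
R = 47 + 0.37 × (142 − 47) = 47 + 0.37 × 95 = 82.15 → 82
G = 221 + 0.37 × (68 − 221) = 221 + 0.37 × -153 = 164.39 → 164
B = 80 + 0.37 × (173 − 80) = 80 + 0.37 × 93 = 114.41 → 114
So the blended color is (82, 164, 114), about #52a472.

(82, 164, 114)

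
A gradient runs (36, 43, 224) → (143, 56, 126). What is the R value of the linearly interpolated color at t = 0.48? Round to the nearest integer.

87

R = 36 + 0.48 × (143 − 36) = 87.36 → 87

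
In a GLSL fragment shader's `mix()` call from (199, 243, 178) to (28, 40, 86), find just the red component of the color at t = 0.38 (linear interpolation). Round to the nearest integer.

134

R = 199 + 0.38 × (28 − 199) = 134.02 → 134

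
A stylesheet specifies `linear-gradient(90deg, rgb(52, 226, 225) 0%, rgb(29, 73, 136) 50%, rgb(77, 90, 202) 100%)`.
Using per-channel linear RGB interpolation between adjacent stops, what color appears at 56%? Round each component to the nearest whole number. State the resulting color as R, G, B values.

56% lies between the 50% and 100% stops, so the local fraction is t = (56 − 50)/(100 − 50) = 6/50 ≈ 0.12.
R = 29 + 0.12 × (77 − 29) = 34.76 → 35
G = 73 + 0.12 × (90 − 73) = 75.04 → 75
B = 136 + 0.12 × (202 − 136) = 143.92 → 144

(35, 75, 144)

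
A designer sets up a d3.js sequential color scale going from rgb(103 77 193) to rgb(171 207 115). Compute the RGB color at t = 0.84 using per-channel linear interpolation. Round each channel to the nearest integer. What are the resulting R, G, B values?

(160, 186, 127)

R = 103 + 0.84 × (171 − 103) = 103 + 0.84 × 68 = 160.12 → 160
G = 77 + 0.84 × (207 − 77) = 77 + 0.84 × 130 = 186.2 → 186
B = 193 + 0.84 × (115 − 193) = 193 + 0.84 × -78 = 127.48 → 127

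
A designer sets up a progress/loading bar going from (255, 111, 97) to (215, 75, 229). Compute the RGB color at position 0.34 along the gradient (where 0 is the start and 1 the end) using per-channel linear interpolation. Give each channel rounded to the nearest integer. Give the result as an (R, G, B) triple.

(241, 99, 142)

R = 255 + 0.34 × (215 − 255) = 255 + 0.34 × -40 = 241.4 → 241
G = 111 + 0.34 × (75 − 111) = 111 + 0.34 × -36 = 98.76 → 99
B = 97 + 0.34 × (229 − 97) = 97 + 0.34 × 132 = 141.88 → 142
So the blended color is (241, 99, 142), about #f1638e.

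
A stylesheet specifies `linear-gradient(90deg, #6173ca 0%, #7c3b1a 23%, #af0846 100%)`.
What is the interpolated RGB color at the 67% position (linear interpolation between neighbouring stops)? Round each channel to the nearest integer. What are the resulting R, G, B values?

67% lies between the 23% and 100% stops, so the local fraction is t = (67 − 23)/(100 − 23) = 44/77 ≈ 0.5714.
#7c3b1a → (124, 59, 26); #af0846 → (175, 8, 70).
R = 124 + 0.5714 × (175 − 124) = 153.141 → 153
G = 59 + 0.5714 × (8 − 59) = 29.859 → 30
B = 26 + 0.5714 × (70 − 26) = 51.142 → 51

(153, 30, 51)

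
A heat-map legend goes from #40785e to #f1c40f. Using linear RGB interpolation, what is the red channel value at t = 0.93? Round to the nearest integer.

R₁ = 64 (from #40785e), R₂ = 241 (from #f1c40f).
R = 64 + 0.93 × (241 − 64) = 228.61 → 229

229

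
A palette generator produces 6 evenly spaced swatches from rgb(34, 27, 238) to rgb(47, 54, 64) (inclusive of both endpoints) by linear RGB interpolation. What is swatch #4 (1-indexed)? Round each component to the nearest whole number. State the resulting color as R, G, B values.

With 6 swatches and endpoints inclusive, swatch 4 sits at t = (4 − 1)/(6 − 1) = 3/5 ≈ 0.6.
R = 34 + 0.6 × (47 − 34) = 41.8 → 42
G = 27 + 0.6 × (54 − 27) = 43.2 → 43
B = 238 + 0.6 × (64 − 238) = 133.6 → 134

(42, 43, 134)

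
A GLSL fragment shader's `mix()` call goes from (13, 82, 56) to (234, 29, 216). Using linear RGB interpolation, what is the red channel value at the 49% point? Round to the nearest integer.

121

R = 13 + 0.49 × (234 − 13) = 121.29 → 121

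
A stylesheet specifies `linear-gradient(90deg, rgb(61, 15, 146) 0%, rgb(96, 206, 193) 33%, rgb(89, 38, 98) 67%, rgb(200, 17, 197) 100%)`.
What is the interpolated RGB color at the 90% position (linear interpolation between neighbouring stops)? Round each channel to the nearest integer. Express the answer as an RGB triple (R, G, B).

90% lies between the 67% and 100% stops, so the local fraction is t = (90 − 67)/(100 − 67) = 23/33 ≈ 0.697.
R = 89 + 0.697 × (200 − 89) = 166.367 → 166
G = 38 + 0.697 × (17 − 38) = 23.363 → 23
B = 98 + 0.697 × (197 − 98) = 167.003 → 167

(166, 23, 167)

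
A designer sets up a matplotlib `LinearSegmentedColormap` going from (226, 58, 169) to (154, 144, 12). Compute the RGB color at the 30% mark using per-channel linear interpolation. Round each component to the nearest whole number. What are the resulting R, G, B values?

(204, 84, 122)

30% corresponds to t = 0.3.
R = 226 + 0.3 × (154 − 226) = 226 + 0.3 × -72 = 204.4 → 204
G = 58 + 0.3 × (144 − 58) = 58 + 0.3 × 86 = 83.8 → 84
B = 169 + 0.3 × (12 − 169) = 169 + 0.3 × -157 = 121.9 → 122
So the blended color is (204, 84, 122), about #cc547a.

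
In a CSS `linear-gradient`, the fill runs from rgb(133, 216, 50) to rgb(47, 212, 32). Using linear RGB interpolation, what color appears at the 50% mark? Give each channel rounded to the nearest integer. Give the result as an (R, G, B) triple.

(90, 214, 41)

50% corresponds to t = 0.5.
R = 133 + 0.5 × (47 − 133) = 133 + 0.5 × -86 = 90 → 90
G = 216 + 0.5 × (212 − 216) = 216 + 0.5 × -4 = 214 → 214
B = 50 + 0.5 × (32 − 50) = 50 + 0.5 × -18 = 41 → 41
So the blended color is (90, 214, 41), about #5ad629.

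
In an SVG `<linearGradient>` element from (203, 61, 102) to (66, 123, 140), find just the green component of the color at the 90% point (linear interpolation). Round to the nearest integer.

117

G = 61 + 0.9 × (123 − 61) = 116.8 → 117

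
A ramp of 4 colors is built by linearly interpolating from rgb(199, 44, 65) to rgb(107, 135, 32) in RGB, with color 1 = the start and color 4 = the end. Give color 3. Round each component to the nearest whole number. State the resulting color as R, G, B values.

With 4 swatches and endpoints inclusive, swatch 3 sits at t = (3 − 1)/(4 − 1) = 2/3 ≈ 0.6667.
R = 199 + 0.6667 × (107 − 199) = 137.664 → 138
G = 44 + 0.6667 × (135 − 44) = 104.67 → 105
B = 65 + 0.6667 × (32 − 65) = 42.999 → 43

(138, 105, 43)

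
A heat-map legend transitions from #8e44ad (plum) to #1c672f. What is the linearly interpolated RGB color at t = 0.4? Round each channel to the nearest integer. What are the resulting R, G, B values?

(96, 82, 123)

#8e44ad → (142, 68, 173); #1c672f → (28, 103, 47).
R = 142 + 0.4 × (28 − 142) = 142 + 0.4 × -114 = 96.4 → 96
G = 68 + 0.4 × (103 − 68) = 68 + 0.4 × 35 = 82 → 82
B = 173 + 0.4 × (47 − 173) = 173 + 0.4 × -126 = 122.6 → 123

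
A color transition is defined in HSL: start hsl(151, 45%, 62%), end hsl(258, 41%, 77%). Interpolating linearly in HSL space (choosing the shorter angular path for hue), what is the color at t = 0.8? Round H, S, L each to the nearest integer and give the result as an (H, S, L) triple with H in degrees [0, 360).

(237, 42, 74)

Hue arc: Δh = 258 − 151 = 107° (|Δh| ≤ 180, already the shorter path).
H = 151 + 0.8 × (107) = 236.6 → 237°
S = 45 + 0.8 × (41 − 45) = 41.8 → 42%
L = 62 + 0.8 × (77 − 62) = 74 → 74%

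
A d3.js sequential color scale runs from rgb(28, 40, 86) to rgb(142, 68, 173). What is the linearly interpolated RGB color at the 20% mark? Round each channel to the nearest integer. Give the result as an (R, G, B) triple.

(51, 46, 103)

20% corresponds to t = 0.2.
R = 28 + 0.2 × (142 − 28) = 28 + 0.2 × 114 = 50.8 → 51
G = 40 + 0.2 × (68 − 40) = 40 + 0.2 × 28 = 45.6 → 46
B = 86 + 0.2 × (173 − 86) = 86 + 0.2 × 87 = 103.4 → 103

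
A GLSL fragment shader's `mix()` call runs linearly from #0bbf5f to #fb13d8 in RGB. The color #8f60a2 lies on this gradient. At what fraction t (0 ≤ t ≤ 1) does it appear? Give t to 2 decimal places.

0.55

Invert the lerp on the R channel (largest span, 240): t = (143 − 11) / (251 − 11) = 132/240 = 0.55.
Check on G: (96 − 191)/(19 − 191) = 0.5523 ✓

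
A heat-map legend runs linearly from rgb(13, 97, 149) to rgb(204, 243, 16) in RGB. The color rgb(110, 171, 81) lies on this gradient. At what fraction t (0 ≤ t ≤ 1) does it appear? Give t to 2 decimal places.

0.51

Invert the lerp on the R channel (largest span, 191): t = (110 − 13) / (204 − 13) = 97/191 = 0.50785.
Check on G: (171 − 97)/(243 − 97) = 0.5068 ✓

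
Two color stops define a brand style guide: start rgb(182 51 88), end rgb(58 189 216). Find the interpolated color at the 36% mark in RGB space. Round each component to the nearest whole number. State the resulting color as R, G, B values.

(137, 101, 134)

36% corresponds to t = 0.36.
R = 182 + 0.36 × (58 − 182) = 182 + 0.36 × -124 = 137.36 → 137
G = 51 + 0.36 × (189 − 51) = 51 + 0.36 × 138 = 100.68 → 101
B = 88 + 0.36 × (216 − 88) = 88 + 0.36 × 128 = 134.08 → 134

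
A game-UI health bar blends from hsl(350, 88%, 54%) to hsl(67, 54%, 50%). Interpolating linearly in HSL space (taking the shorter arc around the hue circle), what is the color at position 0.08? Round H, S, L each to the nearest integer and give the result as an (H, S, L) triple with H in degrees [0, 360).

(356, 85, 54)

Hue: 67 − 350 = -283°, but |-283| > 180 so the shorter arc goes the other way: Δh = -283 + 360 = 77°.
H = 350 + 0.08 × (77) = 356.16 → 356°
S = 88 + 0.08 × (54 − 88) = 85.28 → 85%
L = 54 + 0.08 × (50 − 54) = 53.68 → 54%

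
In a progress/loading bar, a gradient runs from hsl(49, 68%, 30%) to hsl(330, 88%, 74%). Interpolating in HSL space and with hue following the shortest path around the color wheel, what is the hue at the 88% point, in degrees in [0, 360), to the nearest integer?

339

Hue: 330 − 49 = 281°, but |281| > 180 so the shorter arc goes the other way: Δh = 281 − 360 = -79°.
H = 49 + 0.88 × (-79) = -20.52 → -21 → -21 mod 360 = 339°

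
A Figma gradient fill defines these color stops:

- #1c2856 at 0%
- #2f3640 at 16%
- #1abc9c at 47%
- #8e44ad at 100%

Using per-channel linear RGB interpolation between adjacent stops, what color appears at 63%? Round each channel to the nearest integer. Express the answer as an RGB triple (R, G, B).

(61, 152, 161)

63% lies between the 47% and 100% stops, so the local fraction is t = (63 − 47)/(100 − 47) = 16/53 ≈ 0.3019.
#1abc9c → (26, 188, 156); #8e44ad → (142, 68, 173).
R = 26 + 0.3019 × (142 − 26) = 61.02 → 61
G = 188 + 0.3019 × (68 − 188) = 151.772 → 152
B = 156 + 0.3019 × (173 − 156) = 161.132 → 161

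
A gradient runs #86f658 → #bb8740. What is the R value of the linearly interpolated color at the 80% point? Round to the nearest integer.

R₁ = 134 (from #86f658), R₂ = 187 (from #bb8740).
R = 134 + 0.8 × (187 − 134) = 176.4 → 176

176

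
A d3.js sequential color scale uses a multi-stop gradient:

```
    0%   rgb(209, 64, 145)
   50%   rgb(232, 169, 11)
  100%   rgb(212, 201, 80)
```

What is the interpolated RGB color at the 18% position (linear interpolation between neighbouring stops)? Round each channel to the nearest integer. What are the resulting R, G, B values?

18% lies between the 0% and 50% stops, so the local fraction is t = (18 − 0)/(50 − 0) = 18/50 ≈ 0.36.
R = 209 + 0.36 × (232 − 209) = 217.28 → 217
G = 64 + 0.36 × (169 − 64) = 101.8 → 102
B = 145 + 0.36 × (11 − 145) = 96.76 → 97

(217, 102, 97)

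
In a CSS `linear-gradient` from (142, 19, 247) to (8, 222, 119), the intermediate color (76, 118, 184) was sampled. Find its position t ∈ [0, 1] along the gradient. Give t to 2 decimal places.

Invert the lerp on the G channel (largest span, 203): t = (118 − 19) / (222 − 19) = 99/203 = 0.48768.
Check on R: (76 − 142)/(8 − 142) = 0.4925 ✓

0.49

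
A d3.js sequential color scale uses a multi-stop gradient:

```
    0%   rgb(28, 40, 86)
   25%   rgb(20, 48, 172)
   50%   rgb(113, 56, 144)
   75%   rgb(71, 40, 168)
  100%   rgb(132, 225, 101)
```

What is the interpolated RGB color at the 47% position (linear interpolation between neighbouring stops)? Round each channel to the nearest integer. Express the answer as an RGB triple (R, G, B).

47% lies between the 25% and 50% stops, so the local fraction is t = (47 − 25)/(50 − 25) = 22/25 ≈ 0.88.
R = 20 + 0.88 × (113 − 20) = 101.84 → 102
G = 48 + 0.88 × (56 − 48) = 55.04 → 55
B = 172 + 0.88 × (144 − 172) = 147.36 → 147

(102, 55, 147)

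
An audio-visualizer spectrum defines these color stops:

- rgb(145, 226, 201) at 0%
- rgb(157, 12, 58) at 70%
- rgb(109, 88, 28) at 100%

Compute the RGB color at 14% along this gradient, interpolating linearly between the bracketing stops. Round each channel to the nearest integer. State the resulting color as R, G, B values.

14% lies between the 0% and 70% stops, so the local fraction is t = (14 − 0)/(70 − 0) = 14/70 ≈ 0.2.
R = 145 + 0.2 × (157 − 145) = 147.4 → 147
G = 226 + 0.2 × (12 − 226) = 183.2 → 183
B = 201 + 0.2 × (58 − 201) = 172.4 → 172

(147, 183, 172)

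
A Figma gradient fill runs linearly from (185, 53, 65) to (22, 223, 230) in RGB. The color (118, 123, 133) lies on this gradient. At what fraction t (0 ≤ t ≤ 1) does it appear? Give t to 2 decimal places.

Invert the lerp on the G channel (largest span, 170): t = (123 − 53) / (223 − 53) = 70/170 = 0.41176.
Check on R: (118 − 185)/(22 − 185) = 0.411 ✓

0.41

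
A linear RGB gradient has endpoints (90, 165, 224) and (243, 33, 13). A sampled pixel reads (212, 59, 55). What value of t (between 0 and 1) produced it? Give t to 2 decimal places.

Invert the lerp on the B channel (largest span, 211): t = (55 − 224) / (13 − 224) = -169/-211 = 0.80095.
Check on R: (212 − 90)/(243 − 90) = 0.7974 ✓

0.80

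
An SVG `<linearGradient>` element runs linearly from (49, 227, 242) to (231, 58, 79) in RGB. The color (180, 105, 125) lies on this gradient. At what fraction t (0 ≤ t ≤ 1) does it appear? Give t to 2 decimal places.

Invert the lerp on the R channel (largest span, 182): t = (180 − 49) / (231 − 49) = 131/182 = 0.71978.
Check on G: (105 − 227)/(58 − 227) = 0.7219 ✓

0.72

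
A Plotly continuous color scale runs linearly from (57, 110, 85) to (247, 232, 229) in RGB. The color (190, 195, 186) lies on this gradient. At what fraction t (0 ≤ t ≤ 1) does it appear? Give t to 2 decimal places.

0.70

Invert the lerp on the R channel (largest span, 190): t = (190 − 57) / (247 − 57) = 133/190 = 0.7.
Check on G: (195 − 110)/(232 − 110) = 0.6967 ✓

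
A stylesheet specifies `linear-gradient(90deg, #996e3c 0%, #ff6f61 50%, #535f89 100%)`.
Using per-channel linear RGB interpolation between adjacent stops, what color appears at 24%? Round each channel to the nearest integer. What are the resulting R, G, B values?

24% lies between the 0% and 50% stops, so the local fraction is t = (24 − 0)/(50 − 0) = 24/50 ≈ 0.48.
#996e3c → (153, 110, 60); #ff6f61 → (255, 111, 97).
R = 153 + 0.48 × (255 − 153) = 201.96 → 202
G = 110 + 0.48 × (111 − 110) = 110.48 → 110
B = 60 + 0.48 × (97 − 60) = 77.76 → 78

(202, 110, 78)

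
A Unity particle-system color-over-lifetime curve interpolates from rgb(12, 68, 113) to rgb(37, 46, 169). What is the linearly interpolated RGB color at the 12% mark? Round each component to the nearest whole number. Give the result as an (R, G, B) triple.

12% corresponds to t = 0.12.
R = 12 + 0.12 × (37 − 12) = 12 + 0.12 × 25 = 15 → 15
G = 68 + 0.12 × (46 − 68) = 68 + 0.12 × -22 = 65.36 → 65
B = 113 + 0.12 × (169 − 113) = 113 + 0.12 × 56 = 119.72 → 120
So the blended color is (15, 65, 120), about #0f4178.

(15, 65, 120)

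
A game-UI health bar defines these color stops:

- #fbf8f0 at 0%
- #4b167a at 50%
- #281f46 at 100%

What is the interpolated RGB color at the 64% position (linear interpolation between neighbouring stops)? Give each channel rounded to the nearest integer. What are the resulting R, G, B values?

64% lies between the 50% and 100% stops, so the local fraction is t = (64 − 50)/(100 − 50) = 14/50 ≈ 0.28.
#4b167a → (75, 22, 122); #281f46 → (40, 31, 70).
R = 75 + 0.28 × (40 − 75) = 65.2 → 65
G = 22 + 0.28 × (31 − 22) = 24.52 → 25
B = 122 + 0.28 × (70 − 122) = 107.44 → 107

(65, 25, 107)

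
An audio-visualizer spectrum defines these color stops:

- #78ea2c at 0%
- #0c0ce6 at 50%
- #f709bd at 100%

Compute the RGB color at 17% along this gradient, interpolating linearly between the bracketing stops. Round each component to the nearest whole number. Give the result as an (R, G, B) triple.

(83, 159, 107)

17% lies between the 0% and 50% stops, so the local fraction is t = (17 − 0)/(50 − 0) = 17/50 ≈ 0.34.
#78ea2c → (120, 234, 44); #0c0ce6 → (12, 12, 230).
R = 120 + 0.34 × (12 − 120) = 83.28 → 83
G = 234 + 0.34 × (12 − 234) = 158.52 → 159
B = 44 + 0.34 × (230 − 44) = 107.24 → 107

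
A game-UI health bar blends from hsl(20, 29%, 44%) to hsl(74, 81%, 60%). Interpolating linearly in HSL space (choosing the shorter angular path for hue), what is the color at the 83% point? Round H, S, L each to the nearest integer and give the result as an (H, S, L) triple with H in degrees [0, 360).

Hue arc: Δh = 74 − 20 = 54° (|Δh| ≤ 180, already the shorter path).
H = 20 + 0.83 × (54) = 64.82 → 65°
S = 29 + 0.83 × (81 − 29) = 72.16 → 72%
L = 44 + 0.83 × (60 − 44) = 57.28 → 57%

(65, 72, 57)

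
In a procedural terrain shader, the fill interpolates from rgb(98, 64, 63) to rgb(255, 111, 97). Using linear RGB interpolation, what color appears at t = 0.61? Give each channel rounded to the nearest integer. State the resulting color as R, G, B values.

(194, 93, 84)

R = 98 + 0.61 × (255 − 98) = 98 + 0.61 × 157 = 193.77 → 194
G = 64 + 0.61 × (111 − 64) = 64 + 0.61 × 47 = 92.67 → 93
B = 63 + 0.61 × (97 − 63) = 63 + 0.61 × 34 = 83.74 → 84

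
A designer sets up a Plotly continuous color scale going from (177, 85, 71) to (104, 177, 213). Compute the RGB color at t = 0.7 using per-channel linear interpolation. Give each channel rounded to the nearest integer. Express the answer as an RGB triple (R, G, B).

(126, 149, 170)

R = 177 + 0.7 × (104 − 177) = 177 + 0.7 × -73 = 125.9 → 126
G = 85 + 0.7 × (177 − 85) = 85 + 0.7 × 92 = 149.4 → 149
B = 71 + 0.7 × (213 − 71) = 71 + 0.7 × 142 = 170.4 → 170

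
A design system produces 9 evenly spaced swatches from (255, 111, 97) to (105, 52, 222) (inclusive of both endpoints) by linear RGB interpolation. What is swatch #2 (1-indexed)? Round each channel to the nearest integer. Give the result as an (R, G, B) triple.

(236, 104, 113)

With 9 swatches and endpoints inclusive, swatch 2 sits at t = (2 − 1)/(9 − 1) = 1/8 ≈ 0.125.
R = 255 + 0.125 × (105 − 255) = 236.25 → 236
G = 111 + 0.125 × (52 − 111) = 103.625 → 104
B = 97 + 0.125 × (222 − 97) = 112.625 → 113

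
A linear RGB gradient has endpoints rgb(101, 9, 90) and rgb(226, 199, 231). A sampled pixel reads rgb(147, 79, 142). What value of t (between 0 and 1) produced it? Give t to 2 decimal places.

Invert the lerp on the G channel (largest span, 190): t = (79 − 9) / (199 − 9) = 70/190 = 0.36842.
Check on R: (147 − 101)/(226 − 101) = 0.368 ✓

0.37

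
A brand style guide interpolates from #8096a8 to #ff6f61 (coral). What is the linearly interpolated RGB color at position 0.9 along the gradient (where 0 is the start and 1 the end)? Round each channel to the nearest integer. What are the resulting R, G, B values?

#8096a8 → (128, 150, 168); #ff6f61 → (255, 111, 97).
R = 128 + 0.9 × (255 − 128) = 128 + 0.9 × 127 = 242.3 → 242
G = 150 + 0.9 × (111 − 150) = 150 + 0.9 × -39 = 114.9 → 115
B = 168 + 0.9 × (97 − 168) = 168 + 0.9 × -71 = 104.1 → 104
So the blended color is (242, 115, 104), about #f27368.

(242, 115, 104)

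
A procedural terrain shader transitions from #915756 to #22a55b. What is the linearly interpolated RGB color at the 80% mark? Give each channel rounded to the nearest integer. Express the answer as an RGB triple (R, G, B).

(56, 149, 90)

#915756 → (145, 87, 86); #22a55b → (34, 165, 91).
80% corresponds to t = 0.8.
R = 145 + 0.8 × (34 − 145) = 145 + 0.8 × -111 = 56.2 → 56
G = 87 + 0.8 × (165 − 87) = 87 + 0.8 × 78 = 149.4 → 149
B = 86 + 0.8 × (91 − 86) = 86 + 0.8 × 5 = 90 → 90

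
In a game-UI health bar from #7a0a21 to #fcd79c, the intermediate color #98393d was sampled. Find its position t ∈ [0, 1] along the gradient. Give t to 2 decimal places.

0.23

Invert the lerp on the G channel (largest span, 205): t = (57 − 10) / (215 − 10) = 47/205 = 0.22927.
Check on R: (152 − 122)/(252 − 122) = 0.2308 ✓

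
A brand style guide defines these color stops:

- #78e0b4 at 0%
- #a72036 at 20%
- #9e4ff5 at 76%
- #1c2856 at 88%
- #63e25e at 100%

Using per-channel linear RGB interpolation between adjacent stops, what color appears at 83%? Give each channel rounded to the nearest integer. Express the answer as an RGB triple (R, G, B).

83% lies between the 76% and 88% stops, so the local fraction is t = (83 − 76)/(88 − 76) = 7/12 ≈ 0.5833.
#9e4ff5 → (158, 79, 245); #1c2856 → (28, 40, 86).
R = 158 + 0.5833 × (28 − 158) = 82.171 → 82
G = 79 + 0.5833 × (40 − 79) = 56.251 → 56
B = 245 + 0.5833 × (86 − 245) = 152.255 → 152

(82, 56, 152)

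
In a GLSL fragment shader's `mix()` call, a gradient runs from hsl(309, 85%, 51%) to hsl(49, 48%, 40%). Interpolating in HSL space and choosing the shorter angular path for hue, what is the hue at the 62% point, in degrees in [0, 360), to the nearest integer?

Hue: 49 − 309 = -260°, but |-260| > 180 so the shorter arc goes the other way: Δh = -260 + 360 = 100°.
H = 309 + 0.62 × (100) = 371 → 371 → 371 mod 360 = 11°

11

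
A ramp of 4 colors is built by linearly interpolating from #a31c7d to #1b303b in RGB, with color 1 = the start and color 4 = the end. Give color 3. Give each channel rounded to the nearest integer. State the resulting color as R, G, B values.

(72, 41, 81)

With 4 swatches and endpoints inclusive, swatch 3 sits at t = (3 − 1)/(4 − 1) = 2/3 ≈ 0.6667.
#a31c7d → (163, 28, 125); #1b303b → (27, 48, 59).
R = 163 + 0.6667 × (27 − 163) = 72.329 → 72
G = 28 + 0.6667 × (48 − 28) = 41.334 → 41
B = 125 + 0.6667 × (59 − 125) = 80.998 → 81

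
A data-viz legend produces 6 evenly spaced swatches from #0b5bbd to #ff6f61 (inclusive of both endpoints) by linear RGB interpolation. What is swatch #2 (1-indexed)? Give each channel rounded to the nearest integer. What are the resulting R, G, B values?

With 6 swatches and endpoints inclusive, swatch 2 sits at t = (2 − 1)/(6 − 1) = 1/5 ≈ 0.2.
#0b5bbd → (11, 91, 189); #ff6f61 → (255, 111, 97).
R = 11 + 0.2 × (255 − 11) = 59.8 → 60
G = 91 + 0.2 × (111 − 91) = 95 → 95
B = 189 + 0.2 × (97 − 189) = 170.6 → 171

(60, 95, 171)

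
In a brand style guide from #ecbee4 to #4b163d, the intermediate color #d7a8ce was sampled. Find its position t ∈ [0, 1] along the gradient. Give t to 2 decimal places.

Invert the lerp on the G channel (largest span, 168): t = (168 − 190) / (22 − 190) = -22/-168 = 0.13095.
Check on R: (215 − 236)/(75 − 236) = 0.1304 ✓

0.13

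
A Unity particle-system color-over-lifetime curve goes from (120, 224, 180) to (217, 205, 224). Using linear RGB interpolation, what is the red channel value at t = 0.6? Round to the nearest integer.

178

R = 120 + 0.6 × (217 − 120) = 178.2 → 178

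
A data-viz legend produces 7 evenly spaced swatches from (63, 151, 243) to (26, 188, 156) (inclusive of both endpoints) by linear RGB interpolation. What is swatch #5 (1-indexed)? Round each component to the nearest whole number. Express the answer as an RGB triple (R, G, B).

With 7 swatches and endpoints inclusive, swatch 5 sits at t = (5 − 1)/(7 − 1) = 4/6 ≈ 0.6667.
R = 63 + 0.6667 × (26 − 63) = 38.332 → 38
G = 151 + 0.6667 × (188 − 151) = 175.668 → 176
B = 243 + 0.6667 × (156 − 243) = 184.997 → 185

(38, 176, 185)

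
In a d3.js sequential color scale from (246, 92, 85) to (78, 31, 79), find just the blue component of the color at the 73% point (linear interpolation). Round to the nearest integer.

81

B = 85 + 0.73 × (79 − 85) = 80.62 → 81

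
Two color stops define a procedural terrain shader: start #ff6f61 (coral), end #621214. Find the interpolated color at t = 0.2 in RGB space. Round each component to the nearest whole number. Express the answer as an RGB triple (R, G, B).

(224, 92, 82)

#ff6f61 → (255, 111, 97); #621214 → (98, 18, 20).
R = 255 + 0.2 × (98 − 255) = 255 + 0.2 × -157 = 223.6 → 224
G = 111 + 0.2 × (18 − 111) = 111 + 0.2 × -93 = 92.4 → 92
B = 97 + 0.2 × (20 − 97) = 97 + 0.2 × -77 = 81.6 → 82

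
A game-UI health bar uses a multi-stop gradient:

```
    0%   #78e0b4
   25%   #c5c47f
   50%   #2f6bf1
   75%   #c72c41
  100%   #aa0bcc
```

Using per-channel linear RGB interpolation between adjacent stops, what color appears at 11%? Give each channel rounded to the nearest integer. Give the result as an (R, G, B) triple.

(154, 212, 157)

11% lies between the 0% and 25% stops, so the local fraction is t = (11 − 0)/(25 − 0) = 11/25 ≈ 0.44.
#78e0b4 → (120, 224, 180); #c5c47f → (197, 196, 127).
R = 120 + 0.44 × (197 − 120) = 153.88 → 154
G = 224 + 0.44 × (196 − 224) = 211.68 → 212
B = 180 + 0.44 × (127 − 180) = 156.68 → 157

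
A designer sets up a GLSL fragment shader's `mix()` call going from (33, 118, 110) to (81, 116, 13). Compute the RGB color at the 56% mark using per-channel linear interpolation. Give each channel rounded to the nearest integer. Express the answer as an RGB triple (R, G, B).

56% corresponds to t = 0.56.
R = 33 + 0.56 × (81 − 33) = 33 + 0.56 × 48 = 59.88 → 60
G = 118 + 0.56 × (116 − 118) = 118 + 0.56 × -2 = 116.88 → 117
B = 110 + 0.56 × (13 − 110) = 110 + 0.56 × -97 = 55.68 → 56

(60, 117, 56)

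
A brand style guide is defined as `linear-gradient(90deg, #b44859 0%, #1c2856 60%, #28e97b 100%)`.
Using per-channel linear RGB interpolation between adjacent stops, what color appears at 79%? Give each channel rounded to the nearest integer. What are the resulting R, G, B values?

(34, 132, 104)

79% lies between the 60% and 100% stops, so the local fraction is t = (79 − 60)/(100 − 60) = 19/40 ≈ 0.475.
#1c2856 → (28, 40, 86); #28e97b → (40, 233, 123).
R = 28 + 0.475 × (40 − 28) = 33.7 → 34
G = 40 + 0.475 × (233 − 40) = 131.675 → 132
B = 86 + 0.475 × (123 − 86) = 103.575 → 104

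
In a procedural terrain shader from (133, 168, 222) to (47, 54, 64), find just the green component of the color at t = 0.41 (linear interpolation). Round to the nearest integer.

G = 168 + 0.41 × (54 − 168) = 121.26 → 121

121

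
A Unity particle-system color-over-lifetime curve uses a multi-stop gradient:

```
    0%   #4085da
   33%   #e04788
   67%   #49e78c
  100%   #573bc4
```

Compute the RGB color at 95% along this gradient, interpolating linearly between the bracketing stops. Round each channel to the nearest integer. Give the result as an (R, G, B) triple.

95% lies between the 67% and 100% stops, so the local fraction is t = (95 − 67)/(100 − 67) = 28/33 ≈ 0.8485.
#49e78c → (73, 231, 140); #573bc4 → (87, 59, 196).
R = 73 + 0.8485 × (87 − 73) = 84.879 → 85
G = 231 + 0.8485 × (59 − 231) = 85.058 → 85
B = 140 + 0.8485 × (196 − 140) = 187.516 → 188

(85, 85, 188)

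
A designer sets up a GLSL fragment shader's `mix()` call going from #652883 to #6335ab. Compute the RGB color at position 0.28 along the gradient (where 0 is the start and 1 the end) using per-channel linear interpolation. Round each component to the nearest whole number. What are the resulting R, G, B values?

#652883 → (101, 40, 131); #6335ab → (99, 53, 171).
R = 101 + 0.28 × (99 − 101) = 101 + 0.28 × -2 = 100.44 → 100
G = 40 + 0.28 × (53 − 40) = 40 + 0.28 × 13 = 43.64 → 44
B = 131 + 0.28 × (171 − 131) = 131 + 0.28 × 40 = 142.2 → 142

(100, 44, 142)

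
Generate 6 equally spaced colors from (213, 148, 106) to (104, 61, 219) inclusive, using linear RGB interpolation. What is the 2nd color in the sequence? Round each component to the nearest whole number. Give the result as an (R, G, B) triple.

With 6 swatches and endpoints inclusive, swatch 2 sits at t = (2 − 1)/(6 − 1) = 1/5 ≈ 0.2.
R = 213 + 0.2 × (104 − 213) = 191.2 → 191
G = 148 + 0.2 × (61 − 148) = 130.6 → 131
B = 106 + 0.2 × (219 − 106) = 128.6 → 129

(191, 131, 129)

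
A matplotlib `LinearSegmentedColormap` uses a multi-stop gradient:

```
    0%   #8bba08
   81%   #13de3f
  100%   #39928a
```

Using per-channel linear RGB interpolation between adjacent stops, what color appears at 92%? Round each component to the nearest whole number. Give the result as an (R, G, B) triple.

92% lies between the 81% and 100% stops, so the local fraction is t = (92 − 81)/(100 − 81) = 11/19 ≈ 0.5789.
#13de3f → (19, 222, 63); #39928a → (57, 146, 138).
R = 19 + 0.5789 × (57 − 19) = 40.998 → 41
G = 222 + 0.5789 × (146 − 222) = 178.004 → 178
B = 63 + 0.5789 × (138 − 63) = 106.417 → 106

(41, 178, 106)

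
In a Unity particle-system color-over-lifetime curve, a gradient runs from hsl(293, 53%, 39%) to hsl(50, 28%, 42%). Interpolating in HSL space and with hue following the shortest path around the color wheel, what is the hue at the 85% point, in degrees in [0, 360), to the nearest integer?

32

Hue: 50 − 293 = -243°, but |-243| > 180 so the shorter arc goes the other way: Δh = -243 + 360 = 117°.
H = 293 + 0.85 × (117) = 392.45 → 392 → 392 mod 360 = 32°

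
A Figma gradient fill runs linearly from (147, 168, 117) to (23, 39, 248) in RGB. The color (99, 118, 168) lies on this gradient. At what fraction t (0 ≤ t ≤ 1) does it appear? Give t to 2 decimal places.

0.39

Invert the lerp on the B channel (largest span, 131): t = (168 − 117) / (248 − 117) = 51/131 = 0.38931.
Check on R: (99 − 147)/(23 − 147) = 0.3871 ✓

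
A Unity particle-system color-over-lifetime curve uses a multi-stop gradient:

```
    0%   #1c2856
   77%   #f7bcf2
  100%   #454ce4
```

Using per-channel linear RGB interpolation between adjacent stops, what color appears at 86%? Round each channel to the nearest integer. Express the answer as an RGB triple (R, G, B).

(177, 144, 237)

86% lies between the 77% and 100% stops, so the local fraction is t = (86 − 77)/(100 − 77) = 9/23 ≈ 0.3913.
#f7bcf2 → (247, 188, 242); #454ce4 → (69, 76, 228).
R = 247 + 0.3913 × (69 − 247) = 177.349 → 177
G = 188 + 0.3913 × (76 − 188) = 144.174 → 144
B = 242 + 0.3913 × (228 − 242) = 236.522 → 237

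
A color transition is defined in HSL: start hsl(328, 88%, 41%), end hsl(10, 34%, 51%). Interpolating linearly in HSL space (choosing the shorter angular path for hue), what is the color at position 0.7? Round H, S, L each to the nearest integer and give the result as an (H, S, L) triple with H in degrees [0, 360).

Hue: 10 − 328 = -318°, but |-318| > 180 so the shorter arc goes the other way: Δh = -318 + 360 = 42°.
H = 328 + 0.7 × (42) = 357.4 → 357°
S = 88 + 0.7 × (34 − 88) = 50.2 → 50%
L = 41 + 0.7 × (51 − 41) = 48 → 48%

(357, 50, 48)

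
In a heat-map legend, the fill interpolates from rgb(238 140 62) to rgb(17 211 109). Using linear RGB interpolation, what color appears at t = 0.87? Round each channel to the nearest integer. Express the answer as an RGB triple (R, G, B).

R = 238 + 0.87 × (17 − 238) = 238 + 0.87 × -221 = 45.73 → 46
G = 140 + 0.87 × (211 − 140) = 140 + 0.87 × 71 = 201.77 → 202
B = 62 + 0.87 × (109 − 62) = 62 + 0.87 × 47 = 102.89 → 103

(46, 202, 103)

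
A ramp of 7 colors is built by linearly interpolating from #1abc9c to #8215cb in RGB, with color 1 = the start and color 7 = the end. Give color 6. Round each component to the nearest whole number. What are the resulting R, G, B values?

(113, 49, 195)

With 7 swatches and endpoints inclusive, swatch 6 sits at t = (6 − 1)/(7 − 1) = 5/6 ≈ 0.8333.
#1abc9c → (26, 188, 156); #8215cb → (130, 21, 203).
R = 26 + 0.8333 × (130 − 26) = 112.663 → 113
G = 188 + 0.8333 × (21 − 188) = 48.839 → 49
B = 156 + 0.8333 × (203 − 156) = 195.165 → 195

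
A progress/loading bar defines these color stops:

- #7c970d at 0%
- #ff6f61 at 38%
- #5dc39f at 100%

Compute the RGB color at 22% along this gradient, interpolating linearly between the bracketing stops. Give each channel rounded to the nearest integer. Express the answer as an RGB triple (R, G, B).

(200, 128, 62)

22% lies between the 0% and 38% stops, so the local fraction is t = (22 − 0)/(38 − 0) = 22/38 ≈ 0.5789.
#7c970d → (124, 151, 13); #ff6f61 → (255, 111, 97).
R = 124 + 0.5789 × (255 − 124) = 199.836 → 200
G = 151 + 0.5789 × (111 − 151) = 127.844 → 128
B = 13 + 0.5789 × (97 − 13) = 61.628 → 62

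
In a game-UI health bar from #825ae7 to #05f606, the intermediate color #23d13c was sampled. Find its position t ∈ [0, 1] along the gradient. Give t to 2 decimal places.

Invert the lerp on the B channel (largest span, 225): t = (60 − 231) / (6 − 231) = -171/-225 = 0.76.
Check on R: (35 − 130)/(5 − 130) = 0.76 ✓

0.76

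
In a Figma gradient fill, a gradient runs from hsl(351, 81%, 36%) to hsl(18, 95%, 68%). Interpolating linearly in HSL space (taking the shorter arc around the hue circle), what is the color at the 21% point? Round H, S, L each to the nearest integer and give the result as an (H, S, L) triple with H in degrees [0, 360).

Hue: 18 − 351 = -333°, but |-333| > 180 so the shorter arc goes the other way: Δh = -333 + 360 = 27°.
H = 351 + 0.21 × (27) = 356.67 → 357°
S = 81 + 0.21 × (95 − 81) = 83.94 → 84%
L = 36 + 0.21 × (68 − 36) = 42.72 → 43%

(357, 84, 43)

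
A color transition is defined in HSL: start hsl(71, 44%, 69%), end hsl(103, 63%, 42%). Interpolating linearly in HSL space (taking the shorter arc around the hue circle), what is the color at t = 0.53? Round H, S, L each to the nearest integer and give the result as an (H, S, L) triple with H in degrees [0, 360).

Hue arc: Δh = 103 − 71 = 32° (|Δh| ≤ 180, already the shorter path).
H = 71 + 0.53 × (32) = 87.96 → 88°
S = 44 + 0.53 × (63 − 44) = 54.07 → 54%
L = 69 + 0.53 × (42 − 69) = 54.69 → 55%

(88, 54, 55)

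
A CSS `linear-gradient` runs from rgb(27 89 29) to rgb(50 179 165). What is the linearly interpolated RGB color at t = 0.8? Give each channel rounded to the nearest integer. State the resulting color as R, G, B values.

R = 27 + 0.8 × (50 − 27) = 27 + 0.8 × 23 = 45.4 → 45
G = 89 + 0.8 × (179 − 89) = 89 + 0.8 × 90 = 161 → 161
B = 29 + 0.8 × (165 − 29) = 29 + 0.8 × 136 = 137.8 → 138

(45, 161, 138)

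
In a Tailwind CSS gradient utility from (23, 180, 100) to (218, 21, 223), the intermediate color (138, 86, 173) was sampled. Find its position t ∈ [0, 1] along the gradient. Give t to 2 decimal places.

0.59

Invert the lerp on the R channel (largest span, 195): t = (138 − 23) / (218 − 23) = 115/195 = 0.58974.
Check on G: (86 − 180)/(21 − 180) = 0.5912 ✓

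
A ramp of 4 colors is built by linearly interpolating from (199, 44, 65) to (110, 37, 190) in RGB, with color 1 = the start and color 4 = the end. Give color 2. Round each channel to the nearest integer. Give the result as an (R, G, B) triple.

(169, 42, 107)

With 4 swatches and endpoints inclusive, swatch 2 sits at t = (2 − 1)/(4 − 1) = 1/3 ≈ 0.3333.
R = 199 + 0.3333 × (110 − 199) = 169.336 → 169
G = 44 + 0.3333 × (37 − 44) = 41.667 → 42
B = 65 + 0.3333 × (190 − 65) = 106.662 → 107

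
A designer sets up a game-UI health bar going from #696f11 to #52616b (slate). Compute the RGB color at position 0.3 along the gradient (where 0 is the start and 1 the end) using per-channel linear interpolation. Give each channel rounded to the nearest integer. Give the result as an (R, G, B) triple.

(98, 107, 44)

#696f11 → (105, 111, 17); #52616b → (82, 97, 107).
R = 105 + 0.3 × (82 − 105) = 105 + 0.3 × -23 = 98.1 → 98
G = 111 + 0.3 × (97 − 111) = 111 + 0.3 × -14 = 106.8 → 107
B = 17 + 0.3 × (107 − 17) = 17 + 0.3 × 90 = 44 → 44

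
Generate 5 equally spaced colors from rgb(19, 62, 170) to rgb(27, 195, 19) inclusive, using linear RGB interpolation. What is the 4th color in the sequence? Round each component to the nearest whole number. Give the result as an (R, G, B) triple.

With 5 swatches and endpoints inclusive, swatch 4 sits at t = (4 − 1)/(5 − 1) = 3/4 ≈ 0.75.
R = 19 + 0.75 × (27 − 19) = 25 → 25
G = 62 + 0.75 × (195 − 62) = 161.75 → 162
B = 170 + 0.75 × (19 − 170) = 56.75 → 57

(25, 162, 57)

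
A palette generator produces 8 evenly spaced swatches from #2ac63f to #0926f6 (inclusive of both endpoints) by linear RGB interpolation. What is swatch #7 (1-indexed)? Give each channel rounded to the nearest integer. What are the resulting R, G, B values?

With 8 swatches and endpoints inclusive, swatch 7 sits at t = (7 − 1)/(8 − 1) = 6/7 ≈ 0.8571.
#2ac63f → (42, 198, 63); #0926f6 → (9, 38, 246).
R = 42 + 0.8571 × (9 − 42) = 13.716 → 14
G = 198 + 0.8571 × (38 − 198) = 60.864 → 61
B = 63 + 0.8571 × (246 − 63) = 219.849 → 220

(14, 61, 220)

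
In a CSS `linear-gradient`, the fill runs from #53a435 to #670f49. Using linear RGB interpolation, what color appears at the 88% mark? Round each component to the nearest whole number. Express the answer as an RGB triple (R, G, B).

(101, 33, 71)

#53a435 → (83, 164, 53); #670f49 → (103, 15, 73).
88% corresponds to t = 0.88.
R = 83 + 0.88 × (103 − 83) = 83 + 0.88 × 20 = 100.6 → 101
G = 164 + 0.88 × (15 − 164) = 164 + 0.88 × -149 = 32.88 → 33
B = 53 + 0.88 × (73 − 53) = 53 + 0.88 × 20 = 70.6 → 71
So the blended color is (101, 33, 71), about #652147.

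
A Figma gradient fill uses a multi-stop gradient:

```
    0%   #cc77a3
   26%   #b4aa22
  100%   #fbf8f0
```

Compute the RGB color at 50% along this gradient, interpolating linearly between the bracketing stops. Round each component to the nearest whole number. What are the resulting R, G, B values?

(203, 195, 101)

50% lies between the 26% and 100% stops, so the local fraction is t = (50 − 26)/(100 − 26) = 24/74 ≈ 0.3243.
#b4aa22 → (180, 170, 34); #fbf8f0 → (251, 248, 240).
R = 180 + 0.3243 × (251 − 180) = 203.025 → 203
G = 170 + 0.3243 × (248 − 170) = 195.295 → 195
B = 34 + 0.3243 × (240 − 34) = 100.806 → 101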